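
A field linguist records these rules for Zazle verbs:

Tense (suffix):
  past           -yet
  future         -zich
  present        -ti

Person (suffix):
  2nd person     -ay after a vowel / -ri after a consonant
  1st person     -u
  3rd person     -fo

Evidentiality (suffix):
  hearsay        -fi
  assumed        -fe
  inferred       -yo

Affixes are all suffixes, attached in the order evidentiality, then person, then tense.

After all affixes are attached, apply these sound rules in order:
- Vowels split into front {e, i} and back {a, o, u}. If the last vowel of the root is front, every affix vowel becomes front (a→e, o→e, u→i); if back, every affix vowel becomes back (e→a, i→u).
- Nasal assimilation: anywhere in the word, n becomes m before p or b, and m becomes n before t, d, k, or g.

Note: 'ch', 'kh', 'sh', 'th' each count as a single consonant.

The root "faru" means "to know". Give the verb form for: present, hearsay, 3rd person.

farufufotu

Attach evidentiality hearsay -fi → farufi.
Attach person 3rd person -fo → farufifo.
Attach tense present -ti → farufifoti.
Apply vowel harmony: farufifoti → farufufotu.
Nasal assimilation: no change.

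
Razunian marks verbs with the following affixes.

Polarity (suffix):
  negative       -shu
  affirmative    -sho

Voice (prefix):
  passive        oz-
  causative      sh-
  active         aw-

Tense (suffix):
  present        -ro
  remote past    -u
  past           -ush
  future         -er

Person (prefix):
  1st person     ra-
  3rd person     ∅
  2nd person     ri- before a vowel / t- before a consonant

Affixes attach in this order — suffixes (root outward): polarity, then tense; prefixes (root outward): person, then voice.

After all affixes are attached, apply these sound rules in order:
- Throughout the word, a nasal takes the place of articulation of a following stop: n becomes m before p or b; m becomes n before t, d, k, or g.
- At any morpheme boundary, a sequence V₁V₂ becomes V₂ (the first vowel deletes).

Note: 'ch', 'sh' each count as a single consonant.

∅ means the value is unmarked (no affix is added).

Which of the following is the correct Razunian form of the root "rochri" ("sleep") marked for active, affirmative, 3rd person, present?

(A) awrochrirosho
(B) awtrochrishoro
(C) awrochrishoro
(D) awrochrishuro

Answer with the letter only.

Attach polarity affirmative -sho → rochrisho.
person = 3rd person: zero marking, form stays rochrisho.
Attach tense present -ro → rochrishoro.
Attach voice active aw- → awrochrishoro.
Nasal assimilation: no change.
Vowel deletion: no change.
So the correct form is awrochrishoro, option (C).
(D) awrochrishuro is wrong: it uses negative instead of affirmative for polarity.
(B) awtrochrishoro is wrong: it uses 2nd person instead of 3rd person for person.
(A) awrochrirosho is wrong: it has the affixes in the wrong order.

C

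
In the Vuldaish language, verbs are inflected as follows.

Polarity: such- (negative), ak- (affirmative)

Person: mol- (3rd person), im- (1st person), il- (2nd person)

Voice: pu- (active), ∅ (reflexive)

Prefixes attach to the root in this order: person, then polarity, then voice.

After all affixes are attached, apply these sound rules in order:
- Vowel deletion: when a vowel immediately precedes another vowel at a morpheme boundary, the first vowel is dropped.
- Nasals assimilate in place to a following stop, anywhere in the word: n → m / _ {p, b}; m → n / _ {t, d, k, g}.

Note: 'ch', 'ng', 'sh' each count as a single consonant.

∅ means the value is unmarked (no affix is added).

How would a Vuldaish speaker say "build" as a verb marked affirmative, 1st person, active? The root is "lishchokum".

pakimlishchokum

Attach person 1st person im- → imlishchokum.
Attach polarity affirmative ak- → akimlishchokum.
Attach voice active pu- → puakimlishchokum.
Apply vowel deletion: puakimlishchokum → pakimlishchokum.
Nasal assimilation: no change.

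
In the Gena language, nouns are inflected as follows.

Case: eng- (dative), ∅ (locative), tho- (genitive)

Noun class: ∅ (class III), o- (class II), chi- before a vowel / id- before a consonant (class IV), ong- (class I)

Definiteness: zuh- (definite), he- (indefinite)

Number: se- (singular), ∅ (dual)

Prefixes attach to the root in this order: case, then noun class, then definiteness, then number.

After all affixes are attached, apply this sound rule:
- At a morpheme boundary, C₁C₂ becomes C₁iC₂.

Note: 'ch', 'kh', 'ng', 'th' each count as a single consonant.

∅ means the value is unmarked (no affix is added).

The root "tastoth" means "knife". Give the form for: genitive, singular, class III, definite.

Attach case genitive tho- → thotastoth.
noun class = class III: zero marking, form stays thotastoth.
Attach definiteness definite zuh- → zuhthotastoth.
Attach number singular se- → sezuhthotastoth.
Apply epenthesis: sezuhthotastoth → sezuhithotastoth.

sezuhithotastoth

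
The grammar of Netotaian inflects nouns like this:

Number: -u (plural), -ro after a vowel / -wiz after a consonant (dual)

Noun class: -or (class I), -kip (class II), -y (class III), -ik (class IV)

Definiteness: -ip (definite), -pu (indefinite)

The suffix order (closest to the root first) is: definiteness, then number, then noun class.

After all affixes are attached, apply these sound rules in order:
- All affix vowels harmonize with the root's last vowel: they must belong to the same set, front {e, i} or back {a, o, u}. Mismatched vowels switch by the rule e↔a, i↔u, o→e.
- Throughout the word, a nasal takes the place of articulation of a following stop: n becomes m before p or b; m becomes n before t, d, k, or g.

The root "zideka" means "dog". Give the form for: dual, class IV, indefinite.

zidekapurouk

Attach definiteness indefinite -pu → zidekapu.
Attach number dual -ro (after vowel 'u') → zidekapuro.
Attach noun class class IV -ik → zidekapuroik.
Apply vowel harmony: zidekapuroik → zidekapurouk.
Nasal assimilation: no change.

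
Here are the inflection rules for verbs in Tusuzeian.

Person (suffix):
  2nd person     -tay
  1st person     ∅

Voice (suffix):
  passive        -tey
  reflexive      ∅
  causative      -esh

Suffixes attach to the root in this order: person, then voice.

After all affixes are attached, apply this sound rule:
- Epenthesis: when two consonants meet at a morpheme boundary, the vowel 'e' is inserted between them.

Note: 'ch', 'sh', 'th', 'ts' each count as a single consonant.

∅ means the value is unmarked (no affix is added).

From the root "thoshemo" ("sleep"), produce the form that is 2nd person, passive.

thoshemotayetey

Attach person 2nd person -tay → thoshemotay.
Attach voice passive -tey → thoshemotaytey.
Apply epenthesis: thoshemotaytey → thoshemotayetey.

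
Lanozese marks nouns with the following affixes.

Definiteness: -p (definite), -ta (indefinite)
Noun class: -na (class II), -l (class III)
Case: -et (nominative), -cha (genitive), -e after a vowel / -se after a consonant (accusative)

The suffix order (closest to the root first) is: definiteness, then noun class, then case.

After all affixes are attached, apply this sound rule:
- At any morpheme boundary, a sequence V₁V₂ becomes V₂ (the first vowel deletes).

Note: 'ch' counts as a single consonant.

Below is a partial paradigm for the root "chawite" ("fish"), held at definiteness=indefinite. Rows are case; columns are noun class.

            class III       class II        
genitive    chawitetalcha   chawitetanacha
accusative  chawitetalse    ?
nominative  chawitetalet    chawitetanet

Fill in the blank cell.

Attach definiteness indefinite -ta → chawiteta.
Attach noun class class II -na → chawitetana.
Attach case accusative -e (after vowel 'a') → chawitetanae.
Apply vowel deletion: chawitetanae → chawitetane.

chawitetane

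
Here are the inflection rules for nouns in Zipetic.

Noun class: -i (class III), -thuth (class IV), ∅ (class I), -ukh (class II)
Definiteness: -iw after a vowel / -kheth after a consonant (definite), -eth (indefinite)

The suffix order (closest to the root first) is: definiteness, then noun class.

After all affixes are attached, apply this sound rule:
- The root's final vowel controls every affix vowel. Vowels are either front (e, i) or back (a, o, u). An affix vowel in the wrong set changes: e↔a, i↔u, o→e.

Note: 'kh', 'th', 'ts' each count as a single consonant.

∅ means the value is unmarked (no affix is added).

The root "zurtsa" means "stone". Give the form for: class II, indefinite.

Attach definiteness indefinite -eth → zurtsaeth.
Attach noun class class II -ukh → zurtsaethukh.
Apply vowel harmony: zurtsaethukh → zurtsaathukh.

zurtsaathukh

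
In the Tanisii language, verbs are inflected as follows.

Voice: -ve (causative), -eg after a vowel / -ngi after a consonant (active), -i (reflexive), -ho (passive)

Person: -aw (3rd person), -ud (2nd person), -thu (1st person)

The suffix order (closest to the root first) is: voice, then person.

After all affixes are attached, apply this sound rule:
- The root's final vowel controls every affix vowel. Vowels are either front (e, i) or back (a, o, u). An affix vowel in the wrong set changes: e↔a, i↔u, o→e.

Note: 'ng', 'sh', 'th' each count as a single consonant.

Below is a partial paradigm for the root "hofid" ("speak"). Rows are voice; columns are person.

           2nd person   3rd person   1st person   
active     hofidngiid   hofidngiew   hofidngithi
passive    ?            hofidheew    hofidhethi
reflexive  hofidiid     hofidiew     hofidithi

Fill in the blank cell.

hofidheid

Attach voice passive -ho → hofidho.
Attach person 2nd person -ud → hofidhoud.
Apply vowel harmony: hofidhoud → hofidheid.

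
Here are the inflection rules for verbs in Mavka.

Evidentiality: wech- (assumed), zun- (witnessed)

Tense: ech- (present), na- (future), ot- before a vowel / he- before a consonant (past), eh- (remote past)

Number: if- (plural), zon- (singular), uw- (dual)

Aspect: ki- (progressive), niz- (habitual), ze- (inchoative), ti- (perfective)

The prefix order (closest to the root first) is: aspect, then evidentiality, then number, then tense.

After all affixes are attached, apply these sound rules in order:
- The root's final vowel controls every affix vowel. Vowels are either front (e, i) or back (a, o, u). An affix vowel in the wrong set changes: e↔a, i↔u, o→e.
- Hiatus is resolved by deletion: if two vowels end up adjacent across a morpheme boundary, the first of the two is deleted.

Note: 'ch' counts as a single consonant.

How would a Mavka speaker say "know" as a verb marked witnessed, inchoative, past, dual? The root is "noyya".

otuwzunzanoyya

Attach aspect inchoative ze- → zenoyya.
Attach evidentiality witnessed zun- → zunzenoyya.
Attach number dual uw- → uwzunzenoyya.
Attach tense past ot- (before vowel 'u') → otuwzunzenoyya.
Apply vowel harmony: otuwzunzenoyya → otuwzunzanoyya.
Vowel deletion: no change.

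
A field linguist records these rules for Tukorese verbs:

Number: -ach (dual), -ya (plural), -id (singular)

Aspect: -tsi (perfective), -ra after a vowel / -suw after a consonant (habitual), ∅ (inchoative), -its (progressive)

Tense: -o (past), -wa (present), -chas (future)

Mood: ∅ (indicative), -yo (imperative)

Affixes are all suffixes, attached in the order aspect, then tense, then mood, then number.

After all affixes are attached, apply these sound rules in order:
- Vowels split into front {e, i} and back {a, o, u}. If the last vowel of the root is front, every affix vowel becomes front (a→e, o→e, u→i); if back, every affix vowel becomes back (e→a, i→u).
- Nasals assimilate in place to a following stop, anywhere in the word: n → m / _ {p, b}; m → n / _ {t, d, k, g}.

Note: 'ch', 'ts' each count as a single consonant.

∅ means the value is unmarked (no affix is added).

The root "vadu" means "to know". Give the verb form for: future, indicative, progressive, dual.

vaduutschasach

Attach aspect progressive -its → vaduits.
Attach tense future -chas → vaduitschas.
mood = indicative: zero marking, form stays vaduitschas.
Attach number dual -ach → vaduitschasach.
Apply vowel harmony: vaduitschasach → vaduutschasach.
Nasal assimilation: no change.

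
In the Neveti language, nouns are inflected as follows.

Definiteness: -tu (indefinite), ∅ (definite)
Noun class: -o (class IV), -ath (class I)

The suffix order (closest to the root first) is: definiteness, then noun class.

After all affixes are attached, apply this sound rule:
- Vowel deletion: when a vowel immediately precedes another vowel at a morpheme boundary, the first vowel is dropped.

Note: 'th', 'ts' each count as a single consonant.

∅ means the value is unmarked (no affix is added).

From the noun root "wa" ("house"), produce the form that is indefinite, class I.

Attach definiteness indefinite -tu → watu.
Attach noun class class I -ath → watuath.
Apply vowel deletion: watuath → watath.

watath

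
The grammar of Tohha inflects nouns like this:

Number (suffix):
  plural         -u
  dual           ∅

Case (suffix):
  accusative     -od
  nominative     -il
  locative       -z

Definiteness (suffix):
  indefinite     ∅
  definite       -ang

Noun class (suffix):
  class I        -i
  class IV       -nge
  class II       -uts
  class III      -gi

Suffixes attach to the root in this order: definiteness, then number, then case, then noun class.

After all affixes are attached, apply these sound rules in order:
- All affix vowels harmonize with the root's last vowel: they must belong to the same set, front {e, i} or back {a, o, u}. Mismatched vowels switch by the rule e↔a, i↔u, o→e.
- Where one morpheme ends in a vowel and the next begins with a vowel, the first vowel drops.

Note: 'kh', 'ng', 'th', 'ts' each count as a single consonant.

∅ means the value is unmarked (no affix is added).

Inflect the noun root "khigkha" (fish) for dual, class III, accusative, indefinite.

definiteness = indefinite: zero marking, form stays khigkha.
number = dual: zero marking, form stays khigkha.
Attach case accusative -od → khigkhaod.
Attach noun class class III -gi → khigkhaodgi.
Apply vowel harmony: khigkhaodgi → khigkhaodgu.
Apply vowel deletion: khigkhaodgu → khigkhodgu.

khigkhodgu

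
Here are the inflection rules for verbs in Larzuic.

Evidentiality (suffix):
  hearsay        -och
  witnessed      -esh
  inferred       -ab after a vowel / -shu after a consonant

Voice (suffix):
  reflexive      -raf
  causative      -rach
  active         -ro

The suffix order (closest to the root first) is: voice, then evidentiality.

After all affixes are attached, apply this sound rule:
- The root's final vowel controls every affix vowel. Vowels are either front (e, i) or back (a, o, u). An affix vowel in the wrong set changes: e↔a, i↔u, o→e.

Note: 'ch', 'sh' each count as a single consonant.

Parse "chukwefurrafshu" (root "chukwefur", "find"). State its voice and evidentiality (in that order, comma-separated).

Segment: chukwefur-raf-shu.
voice: -raf → reflexive.
evidentiality: -ab/shu → inferred.

reflexive, inferred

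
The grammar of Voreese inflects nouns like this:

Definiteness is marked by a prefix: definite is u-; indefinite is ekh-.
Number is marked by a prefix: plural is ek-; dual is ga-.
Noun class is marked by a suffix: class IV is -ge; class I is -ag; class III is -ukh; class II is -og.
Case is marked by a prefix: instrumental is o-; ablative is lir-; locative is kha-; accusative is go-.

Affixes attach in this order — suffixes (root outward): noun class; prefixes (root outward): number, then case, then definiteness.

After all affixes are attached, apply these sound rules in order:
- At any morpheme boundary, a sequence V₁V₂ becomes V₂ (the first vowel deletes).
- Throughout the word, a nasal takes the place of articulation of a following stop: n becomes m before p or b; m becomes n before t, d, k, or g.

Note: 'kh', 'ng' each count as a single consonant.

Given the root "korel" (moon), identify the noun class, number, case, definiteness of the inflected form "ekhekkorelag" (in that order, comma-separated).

class I, plural, instrumental, indefinite

Segment: ekh-o-ek-korel-ag.
noun class: -ag → class I.
number: ek- → plural.
case: o- → instrumental.
definiteness: ekh- → indefinite.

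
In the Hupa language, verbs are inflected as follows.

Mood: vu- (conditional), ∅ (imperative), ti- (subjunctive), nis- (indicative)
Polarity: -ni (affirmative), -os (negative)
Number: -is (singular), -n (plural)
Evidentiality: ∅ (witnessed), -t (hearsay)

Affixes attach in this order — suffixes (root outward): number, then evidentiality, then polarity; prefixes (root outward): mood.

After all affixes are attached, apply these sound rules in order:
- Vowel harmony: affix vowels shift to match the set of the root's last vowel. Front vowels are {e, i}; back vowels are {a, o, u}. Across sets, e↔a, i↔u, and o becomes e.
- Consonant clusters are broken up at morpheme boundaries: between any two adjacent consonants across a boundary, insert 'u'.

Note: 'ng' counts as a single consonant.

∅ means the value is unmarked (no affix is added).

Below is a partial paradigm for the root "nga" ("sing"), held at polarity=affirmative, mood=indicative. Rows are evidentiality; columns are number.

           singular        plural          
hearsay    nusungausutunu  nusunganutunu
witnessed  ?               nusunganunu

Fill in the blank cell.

Attach number singular -is → ngais.
evidentiality = witnessed: zero marking, form stays ngais.
Attach polarity affirmative -ni → ngaisni.
Attach mood indicative nis- → nisngaisni.
Apply vowel harmony: nisngaisni → nusngausnu.
Apply epenthesis: nusngausnu → nusungausunu.

nusungausunu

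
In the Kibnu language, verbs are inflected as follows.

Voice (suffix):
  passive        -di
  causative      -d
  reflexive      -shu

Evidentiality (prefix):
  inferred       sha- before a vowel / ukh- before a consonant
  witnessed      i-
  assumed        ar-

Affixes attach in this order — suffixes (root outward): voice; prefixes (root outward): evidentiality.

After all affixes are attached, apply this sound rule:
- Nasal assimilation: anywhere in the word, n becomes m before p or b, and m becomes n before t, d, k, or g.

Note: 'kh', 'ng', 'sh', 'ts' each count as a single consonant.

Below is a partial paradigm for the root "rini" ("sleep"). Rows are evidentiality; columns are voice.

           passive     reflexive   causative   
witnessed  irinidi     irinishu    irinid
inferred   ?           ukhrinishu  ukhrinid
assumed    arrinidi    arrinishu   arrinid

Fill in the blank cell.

ukhrinidi

Attach evidentiality inferred ukh- (before consonant 'r') → ukhrini.
Attach voice passive -di → ukhrinidi.
Nasal assimilation: no change.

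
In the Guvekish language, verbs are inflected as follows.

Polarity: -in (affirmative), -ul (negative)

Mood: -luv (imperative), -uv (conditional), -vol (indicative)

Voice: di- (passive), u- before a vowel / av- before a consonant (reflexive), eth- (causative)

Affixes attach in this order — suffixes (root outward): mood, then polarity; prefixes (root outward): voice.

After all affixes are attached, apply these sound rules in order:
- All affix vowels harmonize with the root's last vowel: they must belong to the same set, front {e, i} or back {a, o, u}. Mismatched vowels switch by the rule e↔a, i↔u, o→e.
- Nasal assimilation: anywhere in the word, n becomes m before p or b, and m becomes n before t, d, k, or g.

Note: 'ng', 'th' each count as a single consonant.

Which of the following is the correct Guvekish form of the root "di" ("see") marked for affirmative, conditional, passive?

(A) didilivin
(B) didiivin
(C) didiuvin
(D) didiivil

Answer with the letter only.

B

Attach mood conditional -uv → diuv.
Attach voice passive di- → didiuv.
Attach polarity affirmative -in → didiuvin.
Apply vowel harmony: didiuvin → didiivin.
Nasal assimilation: no change.
So the correct form is didiivin, option (B).
(A) didilivin is wrong: it uses imperative instead of conditional for mood.
(D) didiivil is wrong: it uses negative instead of affirmative for polarity.
(C) didiuvin is wrong: it fails to apply the sound rule(s).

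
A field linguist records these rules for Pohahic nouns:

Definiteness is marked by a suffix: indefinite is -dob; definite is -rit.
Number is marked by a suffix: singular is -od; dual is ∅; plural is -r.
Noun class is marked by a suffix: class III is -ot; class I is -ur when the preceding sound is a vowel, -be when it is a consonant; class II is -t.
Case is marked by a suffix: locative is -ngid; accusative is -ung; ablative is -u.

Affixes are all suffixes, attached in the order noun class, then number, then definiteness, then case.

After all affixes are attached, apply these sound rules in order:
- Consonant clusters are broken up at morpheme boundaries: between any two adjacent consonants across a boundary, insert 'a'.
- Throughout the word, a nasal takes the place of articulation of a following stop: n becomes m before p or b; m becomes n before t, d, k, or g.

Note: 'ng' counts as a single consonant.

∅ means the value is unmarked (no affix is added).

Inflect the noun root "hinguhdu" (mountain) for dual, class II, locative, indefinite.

Attach noun class class II -t → hinguhdut.
number = dual: zero marking, form stays hinguhdut.
Attach definiteness indefinite -dob → hinguhdutdob.
Attach case locative -ngid → hinguhdutdobngid.
Apply epenthesis: hinguhdutdobngid → hinguhdutadobangid.
Nasal assimilation: no change.

hinguhdutadobangid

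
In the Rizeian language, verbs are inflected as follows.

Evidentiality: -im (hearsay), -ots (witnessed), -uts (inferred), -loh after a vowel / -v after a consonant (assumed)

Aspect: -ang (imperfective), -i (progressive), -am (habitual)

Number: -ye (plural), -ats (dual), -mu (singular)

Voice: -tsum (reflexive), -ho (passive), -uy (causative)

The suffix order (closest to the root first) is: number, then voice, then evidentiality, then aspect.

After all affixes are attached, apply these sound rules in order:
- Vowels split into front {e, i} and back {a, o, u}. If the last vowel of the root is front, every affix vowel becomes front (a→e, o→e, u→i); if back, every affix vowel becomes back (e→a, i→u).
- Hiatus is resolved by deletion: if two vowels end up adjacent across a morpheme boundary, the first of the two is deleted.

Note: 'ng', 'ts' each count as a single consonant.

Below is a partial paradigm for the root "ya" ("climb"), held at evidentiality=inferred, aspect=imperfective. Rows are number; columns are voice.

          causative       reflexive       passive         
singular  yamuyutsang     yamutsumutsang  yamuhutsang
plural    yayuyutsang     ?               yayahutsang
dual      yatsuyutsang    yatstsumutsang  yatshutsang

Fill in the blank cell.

Attach number plural -ye → yaye.
Attach voice reflexive -tsum → yayetsum.
Attach evidentiality inferred -uts → yayetsumuts.
Attach aspect imperfective -ang → yayetsumutsang.
Apply vowel harmony: yayetsumutsang → yayatsumutsang.
Vowel deletion: no change.

yayatsumutsang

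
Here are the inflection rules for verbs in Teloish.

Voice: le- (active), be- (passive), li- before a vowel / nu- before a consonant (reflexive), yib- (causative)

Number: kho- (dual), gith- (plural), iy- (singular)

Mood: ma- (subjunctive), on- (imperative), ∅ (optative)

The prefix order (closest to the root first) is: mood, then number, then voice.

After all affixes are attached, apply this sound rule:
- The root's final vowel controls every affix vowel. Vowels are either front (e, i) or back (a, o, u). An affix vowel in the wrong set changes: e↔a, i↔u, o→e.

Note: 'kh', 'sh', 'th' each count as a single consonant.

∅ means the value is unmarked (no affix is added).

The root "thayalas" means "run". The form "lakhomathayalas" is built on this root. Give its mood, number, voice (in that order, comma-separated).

subjunctive, dual, active

Segment: le-kho-ma-thayalas.
mood: ma- → subjunctive.
number: kho- → dual.
voice: le- → active.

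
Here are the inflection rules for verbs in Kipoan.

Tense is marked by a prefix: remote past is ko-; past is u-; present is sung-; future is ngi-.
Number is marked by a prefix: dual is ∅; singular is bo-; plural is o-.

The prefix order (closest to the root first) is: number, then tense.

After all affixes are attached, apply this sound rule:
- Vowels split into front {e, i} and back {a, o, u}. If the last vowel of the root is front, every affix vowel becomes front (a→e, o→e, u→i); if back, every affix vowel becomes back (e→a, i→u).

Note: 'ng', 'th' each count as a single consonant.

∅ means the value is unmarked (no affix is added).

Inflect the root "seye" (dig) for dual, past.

number = dual: zero marking, form stays seye.
Attach tense past u- → useye.
Apply vowel harmony: useye → iseye.

iseye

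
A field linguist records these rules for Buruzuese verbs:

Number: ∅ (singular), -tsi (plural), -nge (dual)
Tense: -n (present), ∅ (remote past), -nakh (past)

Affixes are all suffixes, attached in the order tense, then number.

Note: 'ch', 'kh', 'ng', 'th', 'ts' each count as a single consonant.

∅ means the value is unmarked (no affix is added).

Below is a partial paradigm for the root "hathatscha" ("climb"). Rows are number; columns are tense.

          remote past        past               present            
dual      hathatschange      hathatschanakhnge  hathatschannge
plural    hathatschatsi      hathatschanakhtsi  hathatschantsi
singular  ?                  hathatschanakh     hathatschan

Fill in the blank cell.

tense = remote past: zero marking, form stays hathatscha.
number = singular: zero marking, form stays hathatscha.

hathatscha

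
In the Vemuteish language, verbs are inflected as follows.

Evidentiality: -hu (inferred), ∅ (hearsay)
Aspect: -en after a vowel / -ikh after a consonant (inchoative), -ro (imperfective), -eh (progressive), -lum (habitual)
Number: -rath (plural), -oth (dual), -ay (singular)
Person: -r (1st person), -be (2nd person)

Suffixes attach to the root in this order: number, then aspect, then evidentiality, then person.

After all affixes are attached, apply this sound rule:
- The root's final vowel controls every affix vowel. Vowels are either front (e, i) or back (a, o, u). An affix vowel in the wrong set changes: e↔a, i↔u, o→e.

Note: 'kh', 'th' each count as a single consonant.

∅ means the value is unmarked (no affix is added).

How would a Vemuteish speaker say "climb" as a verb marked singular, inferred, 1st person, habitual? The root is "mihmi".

Attach number singular -ay → mihmiay.
Attach aspect habitual -lum → mihmiaylum.
Attach evidentiality inferred -hu → mihmiaylumhu.
Attach person 1st person -r → mihmiaylumhur.
Apply vowel harmony: mihmiaylumhur → mihmieylimhir.

mihmieylimhir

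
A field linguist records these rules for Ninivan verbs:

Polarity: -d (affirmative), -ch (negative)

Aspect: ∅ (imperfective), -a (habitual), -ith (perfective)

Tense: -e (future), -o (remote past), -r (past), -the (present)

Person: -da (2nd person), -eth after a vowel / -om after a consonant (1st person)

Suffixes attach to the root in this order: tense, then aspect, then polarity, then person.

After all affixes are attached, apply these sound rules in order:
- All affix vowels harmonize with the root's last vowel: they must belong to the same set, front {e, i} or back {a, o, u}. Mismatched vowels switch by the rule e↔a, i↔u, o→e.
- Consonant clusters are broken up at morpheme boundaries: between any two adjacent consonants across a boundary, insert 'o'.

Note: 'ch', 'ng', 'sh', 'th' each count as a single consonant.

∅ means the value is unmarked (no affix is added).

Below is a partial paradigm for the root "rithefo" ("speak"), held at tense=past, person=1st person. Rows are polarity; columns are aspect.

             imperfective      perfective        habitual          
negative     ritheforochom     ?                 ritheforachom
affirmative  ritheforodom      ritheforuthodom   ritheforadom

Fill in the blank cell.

Attach tense past -r → rithefor.
Attach aspect perfective -ith → ritheforith.
Attach polarity negative -ch → ritheforithch.
Attach person 1st person -om (after consonant 'ch') → ritheforithchom.
Apply vowel harmony: ritheforithchom → ritheforuthchom.
Apply epenthesis: ritheforuthchom → ritheforuthochom.

ritheforuthochom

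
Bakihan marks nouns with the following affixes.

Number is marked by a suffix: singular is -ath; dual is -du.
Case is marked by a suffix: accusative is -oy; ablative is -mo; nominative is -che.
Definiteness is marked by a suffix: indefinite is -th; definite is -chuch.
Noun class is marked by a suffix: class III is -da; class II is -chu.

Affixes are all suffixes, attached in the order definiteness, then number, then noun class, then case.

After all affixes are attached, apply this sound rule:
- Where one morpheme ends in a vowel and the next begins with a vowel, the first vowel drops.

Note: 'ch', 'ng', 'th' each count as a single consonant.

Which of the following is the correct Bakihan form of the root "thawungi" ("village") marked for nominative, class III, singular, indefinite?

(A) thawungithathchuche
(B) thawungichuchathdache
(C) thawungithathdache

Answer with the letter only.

C

Attach definiteness indefinite -th → thawungith.
Attach number singular -ath → thawungithath.
Attach noun class class III -da → thawungithathda.
Attach case nominative -che → thawungithathdache.
Vowel deletion: no change.
So the correct form is thawungithathdache, option (C).
(B) thawungichuchathdache is wrong: it uses definite instead of indefinite for definiteness.
(A) thawungithathchuche is wrong: it uses class II instead of class III for noun class.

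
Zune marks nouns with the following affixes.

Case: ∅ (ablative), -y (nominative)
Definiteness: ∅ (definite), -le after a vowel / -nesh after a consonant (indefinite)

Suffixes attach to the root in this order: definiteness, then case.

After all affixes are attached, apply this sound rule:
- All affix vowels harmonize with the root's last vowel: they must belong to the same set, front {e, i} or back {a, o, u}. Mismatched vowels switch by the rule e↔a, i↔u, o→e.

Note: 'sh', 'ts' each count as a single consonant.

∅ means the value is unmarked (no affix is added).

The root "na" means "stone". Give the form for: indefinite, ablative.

nala

Attach definiteness indefinite -le (after vowel 'a') → nale.
case = ablative: zero marking, form stays nale.
Apply vowel harmony: nale → nala.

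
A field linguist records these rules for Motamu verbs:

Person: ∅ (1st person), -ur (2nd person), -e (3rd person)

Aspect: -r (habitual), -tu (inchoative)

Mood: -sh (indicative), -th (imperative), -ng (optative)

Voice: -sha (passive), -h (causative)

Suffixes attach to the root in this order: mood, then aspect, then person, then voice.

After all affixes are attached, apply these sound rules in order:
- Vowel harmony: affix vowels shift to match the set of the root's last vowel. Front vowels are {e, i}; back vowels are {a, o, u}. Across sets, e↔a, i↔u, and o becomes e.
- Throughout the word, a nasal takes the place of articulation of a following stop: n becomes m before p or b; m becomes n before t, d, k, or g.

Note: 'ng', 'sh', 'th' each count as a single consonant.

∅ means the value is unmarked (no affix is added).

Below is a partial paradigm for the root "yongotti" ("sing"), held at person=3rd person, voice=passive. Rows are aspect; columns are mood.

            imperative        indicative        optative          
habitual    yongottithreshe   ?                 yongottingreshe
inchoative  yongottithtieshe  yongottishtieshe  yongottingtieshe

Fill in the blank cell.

Attach mood indicative -sh → yongottish.
Attach aspect habitual -r → yongottishr.
Attach person 3rd person -e → yongottishre.
Attach voice passive -sha → yongottishresha.
Apply vowel harmony: yongottishresha → yongottishreshe.
Nasal assimilation: no change.

yongottishreshe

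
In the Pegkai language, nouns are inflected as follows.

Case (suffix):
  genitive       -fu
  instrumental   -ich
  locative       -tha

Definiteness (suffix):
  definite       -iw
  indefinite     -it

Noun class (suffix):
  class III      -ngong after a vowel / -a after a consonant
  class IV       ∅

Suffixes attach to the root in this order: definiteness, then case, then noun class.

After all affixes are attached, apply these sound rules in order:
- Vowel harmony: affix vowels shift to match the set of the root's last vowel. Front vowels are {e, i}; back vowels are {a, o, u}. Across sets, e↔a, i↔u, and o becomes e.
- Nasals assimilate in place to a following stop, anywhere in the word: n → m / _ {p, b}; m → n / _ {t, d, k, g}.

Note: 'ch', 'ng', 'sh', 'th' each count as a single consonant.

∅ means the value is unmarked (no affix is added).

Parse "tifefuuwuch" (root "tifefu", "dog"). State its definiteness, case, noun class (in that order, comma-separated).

definite, instrumental, class IV

Segment: tifefu-iw-ich.
definiteness: -iw → definite.
case: -ich → instrumental.
noun class: ∅ → class IV.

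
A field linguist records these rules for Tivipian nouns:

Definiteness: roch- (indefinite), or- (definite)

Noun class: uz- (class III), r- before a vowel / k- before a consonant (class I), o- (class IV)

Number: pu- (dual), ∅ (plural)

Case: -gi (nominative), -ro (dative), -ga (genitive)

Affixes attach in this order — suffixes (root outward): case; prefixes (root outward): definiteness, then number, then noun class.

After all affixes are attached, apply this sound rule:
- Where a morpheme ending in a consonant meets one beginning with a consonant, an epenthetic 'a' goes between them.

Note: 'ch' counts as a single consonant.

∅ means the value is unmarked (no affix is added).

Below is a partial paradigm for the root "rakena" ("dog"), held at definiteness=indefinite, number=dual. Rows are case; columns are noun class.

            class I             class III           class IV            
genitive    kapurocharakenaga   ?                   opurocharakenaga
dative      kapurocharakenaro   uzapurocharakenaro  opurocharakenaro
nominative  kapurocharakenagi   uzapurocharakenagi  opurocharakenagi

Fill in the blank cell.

Attach definiteness indefinite roch- → rochrakena.
Attach number dual pu- → purochrakena.
Attach noun class class III uz- → uzpurochrakena.
Attach case genitive -ga → uzpurochrakenaga.
Apply epenthesis: uzpurochrakenaga → uzapurocharakenaga.

uzapurocharakenaga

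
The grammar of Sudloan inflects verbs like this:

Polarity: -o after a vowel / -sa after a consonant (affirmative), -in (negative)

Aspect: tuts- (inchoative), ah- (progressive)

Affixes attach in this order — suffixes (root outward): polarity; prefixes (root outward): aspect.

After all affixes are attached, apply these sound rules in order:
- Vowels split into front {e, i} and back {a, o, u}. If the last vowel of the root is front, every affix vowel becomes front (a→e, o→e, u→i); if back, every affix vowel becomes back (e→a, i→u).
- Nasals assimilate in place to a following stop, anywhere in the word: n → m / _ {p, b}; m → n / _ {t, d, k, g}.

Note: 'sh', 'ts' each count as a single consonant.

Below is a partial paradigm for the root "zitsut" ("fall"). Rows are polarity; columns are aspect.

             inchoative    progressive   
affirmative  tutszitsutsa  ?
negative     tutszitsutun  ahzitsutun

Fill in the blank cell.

Attach polarity affirmative -sa (after consonant 't') → zitsutsa.
Attach aspect progressive ah- → ahzitsutsa.
Vowel harmony: no change.
Nasal assimilation: no change.

ahzitsutsa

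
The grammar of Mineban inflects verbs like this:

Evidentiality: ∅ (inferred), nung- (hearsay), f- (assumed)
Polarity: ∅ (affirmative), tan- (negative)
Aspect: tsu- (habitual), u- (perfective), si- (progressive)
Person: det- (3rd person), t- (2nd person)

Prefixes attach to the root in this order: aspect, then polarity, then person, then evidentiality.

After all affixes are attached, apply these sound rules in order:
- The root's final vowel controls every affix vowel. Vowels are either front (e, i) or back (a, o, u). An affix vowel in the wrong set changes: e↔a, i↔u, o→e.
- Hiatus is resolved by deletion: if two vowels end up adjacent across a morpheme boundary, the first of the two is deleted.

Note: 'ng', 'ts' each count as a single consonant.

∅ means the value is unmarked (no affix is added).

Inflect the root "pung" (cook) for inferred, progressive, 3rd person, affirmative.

datsupung

Attach aspect progressive si- → sipung.
polarity = affirmative: zero marking, form stays sipung.
Attach person 3rd person det- → detsipung.
evidentiality = inferred: zero marking, form stays detsipung.
Apply vowel harmony: detsipung → datsupung.
Vowel deletion: no change.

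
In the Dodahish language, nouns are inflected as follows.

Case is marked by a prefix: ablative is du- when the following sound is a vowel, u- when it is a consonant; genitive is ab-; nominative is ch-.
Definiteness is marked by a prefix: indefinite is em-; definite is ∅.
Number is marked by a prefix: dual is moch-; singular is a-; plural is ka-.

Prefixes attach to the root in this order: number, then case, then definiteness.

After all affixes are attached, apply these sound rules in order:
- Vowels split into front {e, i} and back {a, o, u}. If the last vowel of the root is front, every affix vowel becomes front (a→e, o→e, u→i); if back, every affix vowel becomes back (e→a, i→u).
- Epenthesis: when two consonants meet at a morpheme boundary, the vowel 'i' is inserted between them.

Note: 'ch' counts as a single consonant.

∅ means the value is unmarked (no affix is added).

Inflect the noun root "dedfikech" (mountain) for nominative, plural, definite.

Attach number plural ka- → kadedfikech.
Attach case nominative ch- → chkadedfikech.
definiteness = definite: zero marking, form stays chkadedfikech.
Apply vowel harmony: chkadedfikech → chkededfikech.
Apply epenthesis: chkededfikech → chikededfikech.

chikededfikech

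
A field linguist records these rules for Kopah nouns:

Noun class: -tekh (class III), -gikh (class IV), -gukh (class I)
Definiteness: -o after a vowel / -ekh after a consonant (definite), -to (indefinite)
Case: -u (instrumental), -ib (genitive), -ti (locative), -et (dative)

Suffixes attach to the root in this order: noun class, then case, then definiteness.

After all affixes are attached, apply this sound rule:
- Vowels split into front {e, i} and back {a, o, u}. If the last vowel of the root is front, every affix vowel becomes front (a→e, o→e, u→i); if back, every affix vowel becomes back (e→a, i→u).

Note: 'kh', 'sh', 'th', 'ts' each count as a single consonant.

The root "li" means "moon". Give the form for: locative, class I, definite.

ligikhtie

Attach noun class class I -gukh → ligukh.
Attach case locative -ti → ligukhti.
Attach definiteness definite -o (after vowel 'i') → ligukhtio.
Apply vowel harmony: ligukhtio → ligikhtie.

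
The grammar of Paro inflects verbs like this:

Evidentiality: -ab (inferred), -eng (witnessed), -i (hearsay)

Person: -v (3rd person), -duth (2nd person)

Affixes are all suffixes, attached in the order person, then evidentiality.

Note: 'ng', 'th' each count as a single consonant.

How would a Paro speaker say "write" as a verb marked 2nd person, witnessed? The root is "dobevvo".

Attach person 2nd person -duth → dobevvoduth.
Attach evidentiality witnessed -eng → dobevvodutheng.

dobevvodutheng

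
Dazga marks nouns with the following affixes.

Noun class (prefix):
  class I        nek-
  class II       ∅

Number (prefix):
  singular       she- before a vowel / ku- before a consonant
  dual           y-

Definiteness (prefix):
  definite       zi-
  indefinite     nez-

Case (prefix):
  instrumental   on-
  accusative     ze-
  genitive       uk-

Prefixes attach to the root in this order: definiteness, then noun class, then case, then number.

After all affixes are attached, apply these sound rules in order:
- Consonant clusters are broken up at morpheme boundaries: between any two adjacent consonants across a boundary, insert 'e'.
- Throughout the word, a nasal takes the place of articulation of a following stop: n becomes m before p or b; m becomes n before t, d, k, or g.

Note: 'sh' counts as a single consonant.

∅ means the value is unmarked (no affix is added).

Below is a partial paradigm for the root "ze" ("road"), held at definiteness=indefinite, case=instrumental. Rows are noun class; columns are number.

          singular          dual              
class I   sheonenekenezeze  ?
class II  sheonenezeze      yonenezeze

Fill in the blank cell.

yonenekenezeze

Attach definiteness indefinite nez- → nezze.
Attach noun class class I nek- → neknezze.
Attach case instrumental on- → onneknezze.
Attach number dual y- → yonneknezze.
Apply epenthesis: yonneknezze → yonenekenezeze.
Nasal assimilation: no change.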